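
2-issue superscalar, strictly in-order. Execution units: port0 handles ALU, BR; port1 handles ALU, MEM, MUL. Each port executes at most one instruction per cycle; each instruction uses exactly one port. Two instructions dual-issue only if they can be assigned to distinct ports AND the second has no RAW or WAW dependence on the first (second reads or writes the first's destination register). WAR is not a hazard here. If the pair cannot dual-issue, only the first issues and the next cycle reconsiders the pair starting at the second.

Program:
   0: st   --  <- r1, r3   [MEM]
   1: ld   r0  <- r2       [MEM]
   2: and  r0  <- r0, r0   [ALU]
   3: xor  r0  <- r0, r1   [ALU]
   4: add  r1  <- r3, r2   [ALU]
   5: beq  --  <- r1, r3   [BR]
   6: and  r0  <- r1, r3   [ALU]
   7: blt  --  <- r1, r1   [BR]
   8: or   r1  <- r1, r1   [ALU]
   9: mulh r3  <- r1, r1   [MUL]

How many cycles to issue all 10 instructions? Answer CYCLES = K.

  cy0 -> i0 (st) no-port MEM/MEM
  cy1 -> i1 (ld) RAW+WAW r0
  cy2 -> i2 (and) RAW+WAW r0
  cy3 -> i3/i4 (xor add) pair
  cy4 -> i5/i6 (beq and) pair
  cy5 -> i7/i8 (blt or) pair
  cy6 -> i9 (mulh) tail

CYCLES = 7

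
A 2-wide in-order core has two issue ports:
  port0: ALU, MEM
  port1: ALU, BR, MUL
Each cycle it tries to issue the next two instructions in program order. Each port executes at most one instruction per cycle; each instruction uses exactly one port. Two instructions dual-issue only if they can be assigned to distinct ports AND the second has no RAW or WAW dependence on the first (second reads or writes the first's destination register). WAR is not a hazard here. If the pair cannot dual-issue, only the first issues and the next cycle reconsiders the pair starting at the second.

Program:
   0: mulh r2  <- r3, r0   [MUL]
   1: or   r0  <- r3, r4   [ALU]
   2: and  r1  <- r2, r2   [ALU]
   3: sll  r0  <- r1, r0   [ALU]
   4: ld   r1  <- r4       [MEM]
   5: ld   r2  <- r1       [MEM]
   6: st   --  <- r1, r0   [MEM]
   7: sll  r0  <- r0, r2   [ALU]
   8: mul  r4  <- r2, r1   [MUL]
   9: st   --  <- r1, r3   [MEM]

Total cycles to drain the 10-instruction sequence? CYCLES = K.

CYCLES = 6

0. mulh.MUL;or.ALU @i0/i1  | 2-wide
1. and.ALU @i2  | RAW r1
2. sll.ALU;ld.MEM @i3/i4  | 2-wide
3. ld.MEM @i5  | no-port MEM/MEM
4. st.MEM;sll.ALU @i6/i7  | 2-wide
5. mul.MUL;st.MEM @i8/i9  | 2-wide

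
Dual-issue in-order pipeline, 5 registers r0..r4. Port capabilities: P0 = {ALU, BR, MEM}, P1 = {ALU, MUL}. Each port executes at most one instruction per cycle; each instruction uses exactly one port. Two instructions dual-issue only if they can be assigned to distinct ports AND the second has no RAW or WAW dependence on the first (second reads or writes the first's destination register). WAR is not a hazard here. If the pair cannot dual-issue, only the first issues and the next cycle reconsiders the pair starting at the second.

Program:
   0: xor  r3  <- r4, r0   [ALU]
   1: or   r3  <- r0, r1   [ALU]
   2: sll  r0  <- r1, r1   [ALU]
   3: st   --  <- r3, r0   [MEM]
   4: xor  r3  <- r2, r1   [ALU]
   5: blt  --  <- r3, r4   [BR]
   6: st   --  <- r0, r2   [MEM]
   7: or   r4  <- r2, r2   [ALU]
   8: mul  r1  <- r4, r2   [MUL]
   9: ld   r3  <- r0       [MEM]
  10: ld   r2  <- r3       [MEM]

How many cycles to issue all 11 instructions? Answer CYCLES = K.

CYCLES = 7

#0 head=0: xor.ALU i0 WAW r3
#1 head=1: or.ALU;sll.ALU i1&i2 2-wide
#2 head=3: st.MEM;xor.ALU i3&i4 2-wide
#3 head=5: blt.BR i5 no-port BR/MEM
#4 head=6: st.MEM;or.ALU i6&i7 2-wide
#5 head=8: mul.MUL;ld.MEM i8&i9 2-wide
#6 head=10: ld.MEM i10 tail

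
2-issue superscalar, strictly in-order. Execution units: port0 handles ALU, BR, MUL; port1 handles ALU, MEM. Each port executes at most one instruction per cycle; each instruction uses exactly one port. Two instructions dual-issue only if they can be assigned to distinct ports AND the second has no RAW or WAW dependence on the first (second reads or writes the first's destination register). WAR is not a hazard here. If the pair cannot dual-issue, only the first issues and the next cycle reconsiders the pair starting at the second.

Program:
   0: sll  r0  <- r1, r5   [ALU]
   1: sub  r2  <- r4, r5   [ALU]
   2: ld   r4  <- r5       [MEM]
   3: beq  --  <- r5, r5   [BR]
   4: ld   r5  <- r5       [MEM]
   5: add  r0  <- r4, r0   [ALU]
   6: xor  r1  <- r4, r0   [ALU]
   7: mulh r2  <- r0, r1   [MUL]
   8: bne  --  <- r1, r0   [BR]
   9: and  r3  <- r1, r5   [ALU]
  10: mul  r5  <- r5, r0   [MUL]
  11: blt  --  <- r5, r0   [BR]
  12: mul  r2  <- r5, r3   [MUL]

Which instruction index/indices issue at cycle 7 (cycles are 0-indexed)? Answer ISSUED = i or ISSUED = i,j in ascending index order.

ISSUED = 11

t=0 i0&i1:sll+sub ; pair
t=1 i2&i3:ld+beq ; pair
t=2 i4&i5:ld+add ; pair
t=3 i6:xor ; RAW r1
t=4 i7:mulh ; no-port MUL/BR
t=5 i8&i9:bne+and ; pair
t=6 i10:mul ; no-port MUL/BR
t=7 i11:blt ; no-port BR/MUL
t=8 i12:mul ; tail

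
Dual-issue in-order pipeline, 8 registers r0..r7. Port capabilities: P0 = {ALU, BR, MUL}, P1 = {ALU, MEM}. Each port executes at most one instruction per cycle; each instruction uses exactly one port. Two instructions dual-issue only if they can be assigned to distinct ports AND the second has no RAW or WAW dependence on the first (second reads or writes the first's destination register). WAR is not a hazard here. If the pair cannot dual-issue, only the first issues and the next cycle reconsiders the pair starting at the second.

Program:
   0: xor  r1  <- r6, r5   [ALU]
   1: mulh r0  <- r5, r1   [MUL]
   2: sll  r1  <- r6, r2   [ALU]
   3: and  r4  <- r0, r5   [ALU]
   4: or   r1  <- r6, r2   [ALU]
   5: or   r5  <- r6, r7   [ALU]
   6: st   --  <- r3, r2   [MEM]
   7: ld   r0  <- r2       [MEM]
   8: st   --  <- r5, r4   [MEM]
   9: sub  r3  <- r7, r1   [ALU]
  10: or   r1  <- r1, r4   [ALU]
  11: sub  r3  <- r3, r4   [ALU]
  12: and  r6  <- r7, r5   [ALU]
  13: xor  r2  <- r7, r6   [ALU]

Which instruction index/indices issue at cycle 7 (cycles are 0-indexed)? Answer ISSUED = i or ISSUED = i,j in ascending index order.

ISSUED = 12

0. xor @i0  | RAW r1
1. mulh;sll @i1+i2  | 2-wide
2. and;or @i3+i4  | 2-wide
3. or;st @i5+i6  | 2-wide
4. ld @i7  | no-port MEM/MEM
5. st;sub @i8+i9  | 2-wide
6. or;sub @i10+i11  | 2-wide
7. and @i12  | RAW r6
8. xor @i13  | tail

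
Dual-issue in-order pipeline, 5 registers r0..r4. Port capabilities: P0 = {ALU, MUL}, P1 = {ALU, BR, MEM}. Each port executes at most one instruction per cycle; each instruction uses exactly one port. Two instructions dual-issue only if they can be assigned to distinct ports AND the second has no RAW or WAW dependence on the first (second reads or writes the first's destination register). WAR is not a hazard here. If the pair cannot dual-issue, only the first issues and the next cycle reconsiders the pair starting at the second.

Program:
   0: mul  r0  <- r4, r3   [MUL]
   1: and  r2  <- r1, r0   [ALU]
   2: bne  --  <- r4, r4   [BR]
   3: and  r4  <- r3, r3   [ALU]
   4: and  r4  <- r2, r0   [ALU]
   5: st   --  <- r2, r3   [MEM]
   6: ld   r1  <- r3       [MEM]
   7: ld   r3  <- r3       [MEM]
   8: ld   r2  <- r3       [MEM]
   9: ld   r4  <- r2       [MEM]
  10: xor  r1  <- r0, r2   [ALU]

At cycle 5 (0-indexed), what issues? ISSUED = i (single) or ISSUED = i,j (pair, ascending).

ISSUED = 7

t=0 i0:mul ; RAW r0
t=1 i1&i2:and;bne ; pair
t=2 i3:and ; WAW r4
t=3 i4&i5:and;st ; pair
t=4 i6:ld ; no-port MEM/MEM
t=5 i7:ld ; no-port MEM/MEM
t=6 i8:ld ; no-port MEM/MEM
t=7 i9&i10:ld;xor ; pair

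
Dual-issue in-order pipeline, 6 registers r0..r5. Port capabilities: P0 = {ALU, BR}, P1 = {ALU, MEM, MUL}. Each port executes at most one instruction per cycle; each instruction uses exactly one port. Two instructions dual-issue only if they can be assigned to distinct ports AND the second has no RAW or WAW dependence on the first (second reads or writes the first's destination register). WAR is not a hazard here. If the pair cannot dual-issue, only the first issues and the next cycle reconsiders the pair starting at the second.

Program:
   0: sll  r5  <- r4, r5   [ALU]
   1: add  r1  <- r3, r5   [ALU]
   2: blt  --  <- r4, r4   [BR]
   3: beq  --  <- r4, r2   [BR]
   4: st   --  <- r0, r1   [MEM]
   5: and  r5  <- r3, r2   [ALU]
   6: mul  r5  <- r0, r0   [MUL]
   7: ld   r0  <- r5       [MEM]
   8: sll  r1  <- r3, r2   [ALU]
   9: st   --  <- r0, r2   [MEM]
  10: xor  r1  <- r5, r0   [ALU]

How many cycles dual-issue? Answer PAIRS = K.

PAIRS = 4

  cy0 -> i0 (sll) RAW r5
  cy1 -> i1/i2 (add/blt) pair
  cy2 -> i3/i4 (beq/st) pair
  cy3 -> i5 (and) WAW r5
  cy4 -> i6 (mul) no-port MUL/MEM
  cy5 -> i7/i8 (ld/sll) pair
  cy6 -> i9/i10 (st/xor) pair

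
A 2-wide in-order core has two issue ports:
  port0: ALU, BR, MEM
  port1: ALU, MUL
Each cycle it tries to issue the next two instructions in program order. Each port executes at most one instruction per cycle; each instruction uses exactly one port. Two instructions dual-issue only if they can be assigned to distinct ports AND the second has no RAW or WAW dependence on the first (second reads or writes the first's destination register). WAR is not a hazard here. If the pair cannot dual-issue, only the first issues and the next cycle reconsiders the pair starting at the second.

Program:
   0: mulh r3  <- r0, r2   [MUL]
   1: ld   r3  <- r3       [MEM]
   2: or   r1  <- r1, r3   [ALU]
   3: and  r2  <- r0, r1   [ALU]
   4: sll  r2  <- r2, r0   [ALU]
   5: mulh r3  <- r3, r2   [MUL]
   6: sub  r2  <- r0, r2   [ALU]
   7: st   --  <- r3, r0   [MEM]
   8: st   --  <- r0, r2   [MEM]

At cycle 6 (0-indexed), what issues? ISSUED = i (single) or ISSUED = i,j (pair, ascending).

ISSUED = 7

t=0 i0:mulh ; RAW+WAW r3
t=1 i1:ld ; RAW r3
t=2 i2:or ; RAW r1
t=3 i3:and ; RAW+WAW r2
t=4 i4:sll ; RAW r2
t=5 i5,i6:mulh sub ; dual
t=6 i7:st ; no-port MEM/MEM
t=7 i8:st ; tail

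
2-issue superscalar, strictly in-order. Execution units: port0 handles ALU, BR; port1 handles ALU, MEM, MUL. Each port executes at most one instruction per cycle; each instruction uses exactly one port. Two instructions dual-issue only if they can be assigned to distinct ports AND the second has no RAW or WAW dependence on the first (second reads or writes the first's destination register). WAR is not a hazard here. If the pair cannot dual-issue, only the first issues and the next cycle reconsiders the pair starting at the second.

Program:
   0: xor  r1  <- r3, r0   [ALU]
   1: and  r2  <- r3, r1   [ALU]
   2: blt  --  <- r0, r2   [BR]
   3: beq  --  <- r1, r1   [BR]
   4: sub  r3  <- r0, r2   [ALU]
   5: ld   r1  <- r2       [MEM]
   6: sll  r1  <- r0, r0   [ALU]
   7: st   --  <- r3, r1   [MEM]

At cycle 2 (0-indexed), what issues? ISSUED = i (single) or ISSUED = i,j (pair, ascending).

[0] i0  xor.ALU  -- RAW r1
[1] i1  and.ALU  -- RAW r2
[2] i2  blt.BR  -- no-port BR/BR
[3] i3&i4  beq.BR/sub.ALU  -- 2-wide
[4] i5  ld.MEM  -- WAW r1
[5] i6  sll.ALU  -- RAW r1
[6] i7  st.MEM  -- tail

ISSUED = 2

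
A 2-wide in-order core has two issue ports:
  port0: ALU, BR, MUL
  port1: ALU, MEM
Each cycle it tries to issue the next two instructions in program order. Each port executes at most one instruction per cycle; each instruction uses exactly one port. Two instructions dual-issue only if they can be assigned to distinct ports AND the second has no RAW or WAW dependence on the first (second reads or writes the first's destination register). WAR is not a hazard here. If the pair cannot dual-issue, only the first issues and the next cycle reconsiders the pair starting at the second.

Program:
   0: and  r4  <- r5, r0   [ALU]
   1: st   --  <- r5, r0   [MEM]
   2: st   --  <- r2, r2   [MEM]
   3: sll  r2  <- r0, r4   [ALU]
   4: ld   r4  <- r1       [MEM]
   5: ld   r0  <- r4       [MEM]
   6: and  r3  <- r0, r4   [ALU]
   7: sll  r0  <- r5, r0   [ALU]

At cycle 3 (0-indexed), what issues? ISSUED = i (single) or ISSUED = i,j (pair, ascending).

#0 head=0: and/st i0+i1 dual
#1 head=2: st/sll i2+i3 dual
#2 head=4: ld i4 no-port MEM/MEM
#3 head=5: ld i5 RAW r0
#4 head=6: and/sll i6+i7 dual

ISSUED = 5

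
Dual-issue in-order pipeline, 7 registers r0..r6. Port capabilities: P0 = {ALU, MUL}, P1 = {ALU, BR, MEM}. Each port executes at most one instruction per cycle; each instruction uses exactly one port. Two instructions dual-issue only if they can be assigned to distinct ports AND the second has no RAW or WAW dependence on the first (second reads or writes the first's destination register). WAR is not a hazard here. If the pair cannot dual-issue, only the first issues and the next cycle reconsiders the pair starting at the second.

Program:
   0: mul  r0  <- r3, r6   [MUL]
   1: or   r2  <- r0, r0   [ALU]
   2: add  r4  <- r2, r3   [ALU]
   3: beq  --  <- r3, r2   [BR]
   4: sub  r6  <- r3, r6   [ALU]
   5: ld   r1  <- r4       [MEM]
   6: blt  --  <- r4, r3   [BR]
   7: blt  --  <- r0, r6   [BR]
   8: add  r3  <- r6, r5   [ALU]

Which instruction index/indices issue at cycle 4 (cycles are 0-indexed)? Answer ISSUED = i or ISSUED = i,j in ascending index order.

ISSUED = 6

0. mul @i0  | RAW r0
1. or @i1  | RAW r2
2. add/beq @i2/i3  | 2-wide
3. sub/ld @i4/i5  | 2-wide
4. blt @i6  | no-port BR/BR
5. blt/add @i7/i8  | 2-wide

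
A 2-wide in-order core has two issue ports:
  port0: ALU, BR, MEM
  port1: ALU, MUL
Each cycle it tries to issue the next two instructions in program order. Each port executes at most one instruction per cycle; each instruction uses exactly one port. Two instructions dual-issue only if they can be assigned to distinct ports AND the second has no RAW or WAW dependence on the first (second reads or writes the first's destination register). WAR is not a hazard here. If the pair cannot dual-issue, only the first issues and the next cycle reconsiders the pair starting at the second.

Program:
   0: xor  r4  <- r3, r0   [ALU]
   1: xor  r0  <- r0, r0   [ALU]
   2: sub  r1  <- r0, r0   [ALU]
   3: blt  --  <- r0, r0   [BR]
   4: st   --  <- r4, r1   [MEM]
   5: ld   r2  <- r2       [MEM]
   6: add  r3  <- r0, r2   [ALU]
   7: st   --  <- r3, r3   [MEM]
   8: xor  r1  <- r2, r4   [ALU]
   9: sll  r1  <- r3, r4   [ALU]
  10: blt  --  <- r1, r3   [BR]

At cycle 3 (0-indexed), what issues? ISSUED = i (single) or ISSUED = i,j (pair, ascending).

[0] i0&i1  xor xor  -- 2-wide
[1] i2&i3  sub blt  -- 2-wide
[2] i4  st  -- no-port MEM/MEM
[3] i5  ld  -- RAW r2
[4] i6  add  -- RAW r3
[5] i7&i8  st xor  -- 2-wide
[6] i9  sll  -- RAW r1
[7] i10  blt  -- tail

ISSUED = 5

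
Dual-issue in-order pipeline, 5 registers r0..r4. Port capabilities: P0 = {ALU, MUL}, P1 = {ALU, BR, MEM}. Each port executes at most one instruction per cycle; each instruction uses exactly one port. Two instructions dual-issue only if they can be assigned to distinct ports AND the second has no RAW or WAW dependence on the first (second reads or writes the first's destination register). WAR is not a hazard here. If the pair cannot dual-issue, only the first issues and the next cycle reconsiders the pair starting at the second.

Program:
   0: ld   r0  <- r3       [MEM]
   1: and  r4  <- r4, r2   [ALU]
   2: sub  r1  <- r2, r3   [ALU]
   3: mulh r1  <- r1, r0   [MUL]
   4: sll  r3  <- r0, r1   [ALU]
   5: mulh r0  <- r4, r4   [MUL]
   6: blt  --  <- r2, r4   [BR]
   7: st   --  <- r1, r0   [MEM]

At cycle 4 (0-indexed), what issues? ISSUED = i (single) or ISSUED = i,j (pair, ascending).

0. ld and @i0+i1  | dual
1. sub @i2  | RAW+WAW r1
2. mulh @i3  | RAW r1
3. sll mulh @i4+i5  | dual
4. blt @i6  | no-port BR/MEM
5. st @i7  | tail

ISSUED = 6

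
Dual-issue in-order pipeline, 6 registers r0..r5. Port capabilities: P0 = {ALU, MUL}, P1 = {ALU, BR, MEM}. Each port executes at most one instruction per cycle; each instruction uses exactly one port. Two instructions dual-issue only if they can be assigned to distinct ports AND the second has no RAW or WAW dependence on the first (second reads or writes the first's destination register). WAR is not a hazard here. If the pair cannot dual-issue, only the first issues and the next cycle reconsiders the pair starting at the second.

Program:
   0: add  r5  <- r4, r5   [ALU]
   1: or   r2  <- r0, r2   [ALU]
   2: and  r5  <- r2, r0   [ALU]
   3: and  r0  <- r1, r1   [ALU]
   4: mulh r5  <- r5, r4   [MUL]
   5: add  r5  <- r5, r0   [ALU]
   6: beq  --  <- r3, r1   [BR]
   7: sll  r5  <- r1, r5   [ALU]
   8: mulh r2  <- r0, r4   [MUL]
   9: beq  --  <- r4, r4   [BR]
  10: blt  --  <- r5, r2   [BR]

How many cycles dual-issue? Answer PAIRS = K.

PAIRS = 4

0. add.ALU/or.ALU @i0+i1  | dual
1. and.ALU/and.ALU @i2+i3  | dual
2. mulh.MUL @i4  | RAW+WAW r5
3. add.ALU/beq.BR @i5+i6  | dual
4. sll.ALU/mulh.MUL @i7+i8  | dual
5. beq.BR @i9  | no-port BR/BR
6. blt.BR @i10  | tail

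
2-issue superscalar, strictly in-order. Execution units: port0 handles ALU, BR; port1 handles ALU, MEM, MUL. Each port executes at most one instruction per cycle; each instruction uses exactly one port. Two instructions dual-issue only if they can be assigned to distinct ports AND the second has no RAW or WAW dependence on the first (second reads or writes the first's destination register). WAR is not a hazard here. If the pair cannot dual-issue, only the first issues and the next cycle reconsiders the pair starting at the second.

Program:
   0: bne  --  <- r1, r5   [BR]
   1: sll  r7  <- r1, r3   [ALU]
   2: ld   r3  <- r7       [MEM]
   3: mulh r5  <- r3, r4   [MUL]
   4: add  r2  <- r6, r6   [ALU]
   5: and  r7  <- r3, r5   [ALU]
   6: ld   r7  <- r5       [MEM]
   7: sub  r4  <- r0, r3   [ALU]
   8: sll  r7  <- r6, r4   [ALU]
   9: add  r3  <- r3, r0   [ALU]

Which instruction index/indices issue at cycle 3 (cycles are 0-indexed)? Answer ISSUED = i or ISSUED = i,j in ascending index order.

0. bne sll @i0,i1  | pair
1. ld @i2  | no-port MEM/MUL
2. mulh add @i3,i4  | pair
3. and @i5  | WAW r7
4. ld sub @i6,i7  | pair
5. sll add @i8,i9  | pair

ISSUED = 5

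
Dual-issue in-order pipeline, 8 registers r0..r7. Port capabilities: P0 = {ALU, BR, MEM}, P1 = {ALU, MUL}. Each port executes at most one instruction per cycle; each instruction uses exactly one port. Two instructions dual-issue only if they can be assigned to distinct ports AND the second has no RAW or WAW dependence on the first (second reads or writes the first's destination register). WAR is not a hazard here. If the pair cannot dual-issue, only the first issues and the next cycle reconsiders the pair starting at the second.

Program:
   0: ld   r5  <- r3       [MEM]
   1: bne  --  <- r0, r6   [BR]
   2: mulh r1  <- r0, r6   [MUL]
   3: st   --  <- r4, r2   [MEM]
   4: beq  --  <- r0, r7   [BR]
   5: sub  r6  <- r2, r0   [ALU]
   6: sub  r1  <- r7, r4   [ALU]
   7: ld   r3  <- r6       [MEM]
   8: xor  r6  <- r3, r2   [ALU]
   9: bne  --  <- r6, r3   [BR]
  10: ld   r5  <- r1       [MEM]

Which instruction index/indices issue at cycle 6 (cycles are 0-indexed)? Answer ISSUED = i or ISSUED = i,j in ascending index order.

0. ld @i0  | no-port MEM/BR
1. bne;mulh @i1&i2  | dual
2. st @i3  | no-port MEM/BR
3. beq;sub @i4&i5  | dual
4. sub;ld @i6&i7  | dual
5. xor @i8  | RAW r6
6. bne @i9  | no-port BR/MEM
7. ld @i10  | tail

ISSUED = 9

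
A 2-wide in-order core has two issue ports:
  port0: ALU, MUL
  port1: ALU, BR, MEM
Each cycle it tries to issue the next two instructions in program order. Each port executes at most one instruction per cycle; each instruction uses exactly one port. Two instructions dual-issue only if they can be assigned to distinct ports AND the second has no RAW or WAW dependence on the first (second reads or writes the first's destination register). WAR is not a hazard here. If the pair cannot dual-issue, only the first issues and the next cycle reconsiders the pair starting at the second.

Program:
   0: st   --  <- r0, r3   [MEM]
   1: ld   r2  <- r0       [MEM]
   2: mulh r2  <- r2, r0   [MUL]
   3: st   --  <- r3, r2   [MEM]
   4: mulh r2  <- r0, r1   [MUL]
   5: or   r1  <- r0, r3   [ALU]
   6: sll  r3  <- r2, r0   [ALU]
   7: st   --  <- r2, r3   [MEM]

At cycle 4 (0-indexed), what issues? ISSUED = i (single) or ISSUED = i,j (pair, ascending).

0. st @i0  | no-port MEM/MEM
1. ld @i1  | RAW+WAW r2
2. mulh @i2  | RAW r2
3. st mulh @i3,i4  | dual
4. or sll @i5,i6  | dual
5. st @i7  | tail

ISSUED = 5,6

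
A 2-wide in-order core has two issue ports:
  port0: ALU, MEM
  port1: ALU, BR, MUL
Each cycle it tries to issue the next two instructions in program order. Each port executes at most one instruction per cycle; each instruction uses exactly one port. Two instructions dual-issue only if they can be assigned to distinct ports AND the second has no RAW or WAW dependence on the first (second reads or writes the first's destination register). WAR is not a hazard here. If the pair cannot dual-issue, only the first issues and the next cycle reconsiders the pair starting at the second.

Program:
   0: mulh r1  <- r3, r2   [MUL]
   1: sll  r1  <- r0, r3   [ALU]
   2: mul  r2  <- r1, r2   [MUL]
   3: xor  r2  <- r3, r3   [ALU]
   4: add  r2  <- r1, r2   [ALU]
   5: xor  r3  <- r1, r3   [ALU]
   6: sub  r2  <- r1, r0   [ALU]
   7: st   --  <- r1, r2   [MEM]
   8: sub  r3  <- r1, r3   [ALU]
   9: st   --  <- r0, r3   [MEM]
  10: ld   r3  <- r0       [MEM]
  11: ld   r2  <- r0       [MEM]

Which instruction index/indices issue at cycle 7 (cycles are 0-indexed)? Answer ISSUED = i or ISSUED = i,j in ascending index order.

ISSUED = 9

  cy0 -> i0 (mulh.MUL) WAW r1
  cy1 -> i1 (sll.ALU) RAW r1
  cy2 -> i2 (mul.MUL) WAW r2
  cy3 -> i3 (xor.ALU) RAW+WAW r2
  cy4 -> i4,i5 (add.ALU/xor.ALU) pair
  cy5 -> i6 (sub.ALU) RAW r2
  cy6 -> i7,i8 (st.MEM/sub.ALU) pair
  cy7 -> i9 (st.MEM) no-port MEM/MEM
  cy8 -> i10 (ld.MEM) no-port MEM/MEM
  cy9 -> i11 (ld.MEM) tail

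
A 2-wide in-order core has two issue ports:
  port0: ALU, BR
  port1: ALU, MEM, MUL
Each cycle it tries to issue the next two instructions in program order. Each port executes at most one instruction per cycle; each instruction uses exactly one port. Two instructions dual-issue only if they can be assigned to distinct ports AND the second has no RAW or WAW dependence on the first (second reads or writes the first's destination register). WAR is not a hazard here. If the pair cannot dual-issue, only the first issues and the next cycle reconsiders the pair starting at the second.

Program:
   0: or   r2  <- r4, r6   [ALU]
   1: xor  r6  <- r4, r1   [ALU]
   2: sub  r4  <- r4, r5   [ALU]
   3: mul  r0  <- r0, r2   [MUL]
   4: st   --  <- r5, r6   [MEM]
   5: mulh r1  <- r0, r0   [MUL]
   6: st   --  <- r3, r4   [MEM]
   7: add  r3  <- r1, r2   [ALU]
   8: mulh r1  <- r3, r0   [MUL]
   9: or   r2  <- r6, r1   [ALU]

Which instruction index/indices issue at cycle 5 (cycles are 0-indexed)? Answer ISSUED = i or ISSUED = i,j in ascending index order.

ISSUED = 8

[0] i0/i1  or xor  -- 2-wide
[1] i2/i3  sub mul  -- 2-wide
[2] i4  st  -- no-port MEM/MUL
[3] i5  mulh  -- no-port MUL/MEM
[4] i6/i7  st add  -- 2-wide
[5] i8  mulh  -- RAW r1
[6] i9  or  -- tail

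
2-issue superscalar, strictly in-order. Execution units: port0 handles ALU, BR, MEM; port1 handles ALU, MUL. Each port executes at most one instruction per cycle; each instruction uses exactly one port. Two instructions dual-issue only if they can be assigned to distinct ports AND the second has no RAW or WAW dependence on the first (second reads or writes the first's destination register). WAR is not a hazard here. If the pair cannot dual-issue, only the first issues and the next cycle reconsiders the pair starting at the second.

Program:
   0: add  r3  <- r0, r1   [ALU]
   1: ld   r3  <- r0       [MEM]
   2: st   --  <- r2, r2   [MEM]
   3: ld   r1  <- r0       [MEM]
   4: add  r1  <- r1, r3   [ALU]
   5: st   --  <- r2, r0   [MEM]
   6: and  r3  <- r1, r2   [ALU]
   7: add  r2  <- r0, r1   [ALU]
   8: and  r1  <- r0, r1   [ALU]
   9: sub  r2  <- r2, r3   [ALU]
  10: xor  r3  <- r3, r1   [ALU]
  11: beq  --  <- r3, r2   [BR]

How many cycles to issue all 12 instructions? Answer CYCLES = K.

c0: i0 add  WAW r3
c1: i1 ld  no-port MEM/MEM
c2: i2 st  no-port MEM/MEM
c3: i3 ld  RAW+WAW r1
c4: i4/i5 add+st  2-wide
c5: i6/i7 and+add  2-wide
c6: i8/i9 and+sub  2-wide
c7: i10 xor  RAW r3
c8: i11 beq  tail

CYCLES = 9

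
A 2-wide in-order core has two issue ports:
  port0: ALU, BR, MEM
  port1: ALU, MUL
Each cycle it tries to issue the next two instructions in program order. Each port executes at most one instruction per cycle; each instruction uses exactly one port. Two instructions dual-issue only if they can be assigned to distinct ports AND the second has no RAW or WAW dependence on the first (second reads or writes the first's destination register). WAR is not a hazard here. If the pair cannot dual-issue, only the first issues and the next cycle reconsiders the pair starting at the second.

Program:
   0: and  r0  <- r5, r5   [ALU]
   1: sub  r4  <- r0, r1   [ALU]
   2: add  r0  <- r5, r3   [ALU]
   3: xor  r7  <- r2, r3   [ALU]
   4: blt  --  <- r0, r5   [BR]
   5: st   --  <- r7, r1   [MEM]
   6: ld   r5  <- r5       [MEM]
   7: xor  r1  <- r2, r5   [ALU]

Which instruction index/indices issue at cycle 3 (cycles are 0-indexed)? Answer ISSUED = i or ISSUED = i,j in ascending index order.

ISSUED = 5

t=0 i0:and ; RAW r0
t=1 i1,i2:sub;add ; dual
t=2 i3,i4:xor;blt ; dual
t=3 i5:st ; no-port MEM/MEM
t=4 i6:ld ; RAW r5
t=5 i7:xor ; tail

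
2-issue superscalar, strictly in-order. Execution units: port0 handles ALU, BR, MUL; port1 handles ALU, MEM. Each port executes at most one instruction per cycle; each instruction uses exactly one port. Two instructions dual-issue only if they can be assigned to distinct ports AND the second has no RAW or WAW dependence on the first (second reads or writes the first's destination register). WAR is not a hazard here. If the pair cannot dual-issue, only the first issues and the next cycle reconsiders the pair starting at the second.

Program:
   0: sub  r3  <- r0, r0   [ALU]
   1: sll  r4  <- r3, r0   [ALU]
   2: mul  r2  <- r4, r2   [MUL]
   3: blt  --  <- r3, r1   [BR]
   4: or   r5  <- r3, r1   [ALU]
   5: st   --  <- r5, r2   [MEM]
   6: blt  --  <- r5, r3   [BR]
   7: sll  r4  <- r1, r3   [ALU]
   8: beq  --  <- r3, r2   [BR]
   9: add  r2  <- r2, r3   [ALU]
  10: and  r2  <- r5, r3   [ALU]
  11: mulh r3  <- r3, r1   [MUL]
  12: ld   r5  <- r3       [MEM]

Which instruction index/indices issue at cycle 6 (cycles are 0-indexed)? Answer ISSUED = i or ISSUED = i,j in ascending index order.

ISSUED = 9

0. sub @i0  | RAW r3
1. sll @i1  | RAW r4
2. mul @i2  | no-port MUL/BR
3. blt+or @i3,i4  | dual
4. st+blt @i5,i6  | dual
5. sll+beq @i7,i8  | dual
6. add @i9  | WAW r2
7. and+mulh @i10,i11  | dual
8. ld @i12  | tail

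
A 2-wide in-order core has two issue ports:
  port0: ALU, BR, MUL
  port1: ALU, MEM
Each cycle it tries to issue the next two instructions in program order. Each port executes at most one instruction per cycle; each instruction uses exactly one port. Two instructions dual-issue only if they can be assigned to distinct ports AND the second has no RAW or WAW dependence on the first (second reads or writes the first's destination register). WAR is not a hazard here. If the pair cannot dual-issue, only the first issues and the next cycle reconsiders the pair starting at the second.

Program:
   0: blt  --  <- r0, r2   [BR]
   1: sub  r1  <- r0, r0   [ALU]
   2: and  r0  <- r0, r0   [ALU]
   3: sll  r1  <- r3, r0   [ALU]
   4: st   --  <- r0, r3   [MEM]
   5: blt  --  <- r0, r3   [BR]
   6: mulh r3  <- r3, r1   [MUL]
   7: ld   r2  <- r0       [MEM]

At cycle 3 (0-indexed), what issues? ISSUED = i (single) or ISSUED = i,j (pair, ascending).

0. blt.BR;sub.ALU @i0/i1  | pair
1. and.ALU @i2  | RAW r0
2. sll.ALU;st.MEM @i3/i4  | pair
3. blt.BR @i5  | no-port BR/MUL
4. mulh.MUL;ld.MEM @i6/i7  | pair

ISSUED = 5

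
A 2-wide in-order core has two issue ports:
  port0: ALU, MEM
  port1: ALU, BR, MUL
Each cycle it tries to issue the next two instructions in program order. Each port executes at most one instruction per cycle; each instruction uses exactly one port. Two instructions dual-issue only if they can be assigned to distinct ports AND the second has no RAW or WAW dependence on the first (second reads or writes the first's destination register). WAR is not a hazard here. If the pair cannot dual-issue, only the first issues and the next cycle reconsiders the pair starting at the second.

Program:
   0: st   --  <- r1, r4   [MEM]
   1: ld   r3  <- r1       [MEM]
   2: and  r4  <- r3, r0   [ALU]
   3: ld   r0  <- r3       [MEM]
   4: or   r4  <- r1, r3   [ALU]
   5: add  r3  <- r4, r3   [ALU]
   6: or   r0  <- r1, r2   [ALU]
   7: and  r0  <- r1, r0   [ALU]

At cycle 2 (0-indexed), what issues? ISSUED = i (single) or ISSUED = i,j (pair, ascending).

[0] i0  st  -- no-port MEM/MEM
[1] i1  ld  -- RAW r3
[2] i2,i3  and/ld  -- dual
[3] i4  or  -- RAW r4
[4] i5,i6  add/or  -- dual
[5] i7  and  -- tail

ISSUED = 2,3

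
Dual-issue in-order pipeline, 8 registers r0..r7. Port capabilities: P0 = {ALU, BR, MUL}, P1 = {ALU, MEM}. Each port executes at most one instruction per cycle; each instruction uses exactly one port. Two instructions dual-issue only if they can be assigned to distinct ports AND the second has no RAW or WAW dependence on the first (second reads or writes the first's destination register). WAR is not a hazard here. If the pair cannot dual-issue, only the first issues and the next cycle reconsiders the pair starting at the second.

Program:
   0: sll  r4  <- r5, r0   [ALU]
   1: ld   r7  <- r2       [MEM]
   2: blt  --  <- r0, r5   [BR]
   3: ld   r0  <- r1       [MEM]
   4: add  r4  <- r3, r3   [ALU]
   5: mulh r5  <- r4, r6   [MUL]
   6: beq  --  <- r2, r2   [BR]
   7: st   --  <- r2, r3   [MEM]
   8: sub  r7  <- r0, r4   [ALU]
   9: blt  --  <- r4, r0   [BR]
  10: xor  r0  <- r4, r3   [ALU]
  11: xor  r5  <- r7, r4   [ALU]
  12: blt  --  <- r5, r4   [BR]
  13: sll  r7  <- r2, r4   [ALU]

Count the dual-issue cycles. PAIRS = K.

PAIRS = 6

c0: i0,i1 sll/ld  pair
c1: i2,i3 blt/ld  pair
c2: i4 add  RAW r4
c3: i5 mulh  no-port MUL/BR
c4: i6,i7 beq/st  pair
c5: i8,i9 sub/blt  pair
c6: i10,i11 xor/xor  pair
c7: i12,i13 blt/sll  pair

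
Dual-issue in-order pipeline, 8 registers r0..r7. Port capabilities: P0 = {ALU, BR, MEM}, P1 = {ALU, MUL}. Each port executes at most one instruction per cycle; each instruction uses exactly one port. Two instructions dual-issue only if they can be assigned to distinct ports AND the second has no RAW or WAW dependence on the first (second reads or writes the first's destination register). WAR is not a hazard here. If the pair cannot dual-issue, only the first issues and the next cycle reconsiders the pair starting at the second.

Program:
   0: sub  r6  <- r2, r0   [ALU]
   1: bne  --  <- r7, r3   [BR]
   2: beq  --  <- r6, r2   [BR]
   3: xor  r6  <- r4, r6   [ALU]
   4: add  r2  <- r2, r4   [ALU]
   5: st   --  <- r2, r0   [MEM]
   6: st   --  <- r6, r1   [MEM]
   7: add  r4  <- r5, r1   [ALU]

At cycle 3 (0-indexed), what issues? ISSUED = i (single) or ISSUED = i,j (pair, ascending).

ISSUED = 5

t=0 i0&i1:sub.ALU;bne.BR ; pair
t=1 i2&i3:beq.BR;xor.ALU ; pair
t=2 i4:add.ALU ; RAW r2
t=3 i5:st.MEM ; no-port MEM/MEM
t=4 i6&i7:st.MEM;add.ALU ; pair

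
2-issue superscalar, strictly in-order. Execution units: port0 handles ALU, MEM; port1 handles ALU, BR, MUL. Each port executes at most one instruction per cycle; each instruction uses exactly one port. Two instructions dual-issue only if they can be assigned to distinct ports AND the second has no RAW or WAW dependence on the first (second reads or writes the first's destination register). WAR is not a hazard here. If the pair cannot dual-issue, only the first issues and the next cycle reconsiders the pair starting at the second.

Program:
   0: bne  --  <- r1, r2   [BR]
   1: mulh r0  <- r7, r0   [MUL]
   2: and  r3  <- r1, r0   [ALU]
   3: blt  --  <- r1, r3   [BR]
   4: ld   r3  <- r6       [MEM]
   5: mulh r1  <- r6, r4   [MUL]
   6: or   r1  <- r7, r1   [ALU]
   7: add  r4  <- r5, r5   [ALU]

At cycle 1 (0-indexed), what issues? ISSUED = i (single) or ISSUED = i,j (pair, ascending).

[0] i0  bne.BR  -- no-port BR/MUL
[1] i1  mulh.MUL  -- RAW r0
[2] i2  and.ALU  -- RAW r3
[3] i3/i4  blt.BR/ld.MEM  -- 2-wide
[4] i5  mulh.MUL  -- RAW+WAW r1
[5] i6/i7  or.ALU/add.ALU  -- 2-wide

ISSUED = 1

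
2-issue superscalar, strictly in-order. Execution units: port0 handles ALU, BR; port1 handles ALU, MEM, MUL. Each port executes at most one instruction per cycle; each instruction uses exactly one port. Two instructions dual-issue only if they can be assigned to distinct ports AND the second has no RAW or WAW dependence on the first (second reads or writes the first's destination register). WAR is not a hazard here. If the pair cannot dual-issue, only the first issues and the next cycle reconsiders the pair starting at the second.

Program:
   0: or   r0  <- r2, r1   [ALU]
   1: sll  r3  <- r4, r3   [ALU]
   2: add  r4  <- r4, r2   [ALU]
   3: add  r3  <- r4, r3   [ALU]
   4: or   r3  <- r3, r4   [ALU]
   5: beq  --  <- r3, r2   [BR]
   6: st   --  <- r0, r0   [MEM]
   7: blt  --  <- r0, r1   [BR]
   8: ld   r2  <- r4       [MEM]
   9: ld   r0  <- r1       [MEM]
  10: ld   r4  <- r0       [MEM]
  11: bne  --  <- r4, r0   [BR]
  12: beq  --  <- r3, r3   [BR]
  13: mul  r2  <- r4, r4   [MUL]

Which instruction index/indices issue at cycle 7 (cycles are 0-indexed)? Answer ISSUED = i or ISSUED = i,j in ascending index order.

t=0 i0&i1:or.ALU;sll.ALU ; pair
t=1 i2:add.ALU ; RAW r4
t=2 i3:add.ALU ; RAW+WAW r3
t=3 i4:or.ALU ; RAW r3
t=4 i5&i6:beq.BR;st.MEM ; pair
t=5 i7&i8:blt.BR;ld.MEM ; pair
t=6 i9:ld.MEM ; no-port MEM/MEM
t=7 i10:ld.MEM ; RAW r4
t=8 i11:bne.BR ; no-port BR/BR
t=9 i12&i13:beq.BR;mul.MUL ; pair

ISSUED = 10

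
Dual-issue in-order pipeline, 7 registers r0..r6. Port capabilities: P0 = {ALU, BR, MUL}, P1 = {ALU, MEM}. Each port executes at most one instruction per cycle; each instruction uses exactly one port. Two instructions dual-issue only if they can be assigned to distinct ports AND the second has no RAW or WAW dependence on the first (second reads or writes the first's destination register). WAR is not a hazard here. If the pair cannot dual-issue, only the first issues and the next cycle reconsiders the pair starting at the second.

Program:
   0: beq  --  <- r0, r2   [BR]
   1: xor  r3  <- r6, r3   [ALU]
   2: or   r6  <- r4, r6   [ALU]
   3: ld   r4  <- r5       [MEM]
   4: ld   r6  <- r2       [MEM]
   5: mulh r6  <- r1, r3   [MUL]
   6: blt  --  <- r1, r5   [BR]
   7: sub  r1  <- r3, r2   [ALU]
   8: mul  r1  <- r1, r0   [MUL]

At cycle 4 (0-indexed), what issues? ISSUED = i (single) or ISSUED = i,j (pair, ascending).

0. beq.BR xor.ALU @i0,i1  | 2-wide
1. or.ALU ld.MEM @i2,i3  | 2-wide
2. ld.MEM @i4  | WAW r6
3. mulh.MUL @i5  | no-port MUL/BR
4. blt.BR sub.ALU @i6,i7  | 2-wide
5. mul.MUL @i8  | tail

ISSUED = 6,7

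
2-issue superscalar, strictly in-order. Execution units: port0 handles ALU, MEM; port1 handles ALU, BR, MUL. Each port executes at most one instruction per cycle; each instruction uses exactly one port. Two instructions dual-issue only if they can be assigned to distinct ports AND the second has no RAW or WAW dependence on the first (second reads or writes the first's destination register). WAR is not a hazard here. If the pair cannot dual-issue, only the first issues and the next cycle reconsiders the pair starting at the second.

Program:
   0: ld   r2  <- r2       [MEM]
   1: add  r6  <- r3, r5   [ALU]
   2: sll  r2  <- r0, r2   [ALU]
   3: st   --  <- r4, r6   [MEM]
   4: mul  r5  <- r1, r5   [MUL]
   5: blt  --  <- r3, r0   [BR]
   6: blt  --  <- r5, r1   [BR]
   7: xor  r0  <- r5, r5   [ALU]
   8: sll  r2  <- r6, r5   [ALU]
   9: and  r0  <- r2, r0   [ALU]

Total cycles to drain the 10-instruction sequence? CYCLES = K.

[0] i0,i1  ld.MEM/add.ALU  -- 2-wide
[1] i2,i3  sll.ALU/st.MEM  -- 2-wide
[2] i4  mul.MUL  -- no-port MUL/BR
[3] i5  blt.BR  -- no-port BR/BR
[4] i6,i7  blt.BR/xor.ALU  -- 2-wide
[5] i8  sll.ALU  -- RAW r2
[6] i9  and.ALU  -- tail

CYCLES = 7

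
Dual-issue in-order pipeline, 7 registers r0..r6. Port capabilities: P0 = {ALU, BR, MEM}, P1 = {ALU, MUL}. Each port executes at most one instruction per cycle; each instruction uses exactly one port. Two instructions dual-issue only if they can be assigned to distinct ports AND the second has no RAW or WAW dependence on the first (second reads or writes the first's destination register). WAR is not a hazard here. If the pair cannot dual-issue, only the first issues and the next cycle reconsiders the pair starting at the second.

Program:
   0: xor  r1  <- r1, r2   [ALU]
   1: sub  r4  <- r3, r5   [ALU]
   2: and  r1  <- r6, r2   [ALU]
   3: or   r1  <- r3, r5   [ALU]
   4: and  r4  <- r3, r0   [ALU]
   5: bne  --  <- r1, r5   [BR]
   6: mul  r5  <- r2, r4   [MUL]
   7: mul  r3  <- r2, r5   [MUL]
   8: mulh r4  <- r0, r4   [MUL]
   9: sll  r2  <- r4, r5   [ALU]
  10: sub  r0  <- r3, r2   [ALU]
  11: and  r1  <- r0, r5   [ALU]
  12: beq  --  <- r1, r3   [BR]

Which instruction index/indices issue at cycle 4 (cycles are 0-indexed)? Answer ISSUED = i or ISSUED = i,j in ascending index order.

t=0 i0,i1:xor.ALU sub.ALU ; 2-wide
t=1 i2:and.ALU ; WAW r1
t=2 i3,i4:or.ALU and.ALU ; 2-wide
t=3 i5,i6:bne.BR mul.MUL ; 2-wide
t=4 i7:mul.MUL ; no-port MUL/MUL
t=5 i8:mulh.MUL ; RAW r4
t=6 i9:sll.ALU ; RAW r2
t=7 i10:sub.ALU ; RAW r0
t=8 i11:and.ALU ; RAW r1
t=9 i12:beq.BR ; tail

ISSUED = 7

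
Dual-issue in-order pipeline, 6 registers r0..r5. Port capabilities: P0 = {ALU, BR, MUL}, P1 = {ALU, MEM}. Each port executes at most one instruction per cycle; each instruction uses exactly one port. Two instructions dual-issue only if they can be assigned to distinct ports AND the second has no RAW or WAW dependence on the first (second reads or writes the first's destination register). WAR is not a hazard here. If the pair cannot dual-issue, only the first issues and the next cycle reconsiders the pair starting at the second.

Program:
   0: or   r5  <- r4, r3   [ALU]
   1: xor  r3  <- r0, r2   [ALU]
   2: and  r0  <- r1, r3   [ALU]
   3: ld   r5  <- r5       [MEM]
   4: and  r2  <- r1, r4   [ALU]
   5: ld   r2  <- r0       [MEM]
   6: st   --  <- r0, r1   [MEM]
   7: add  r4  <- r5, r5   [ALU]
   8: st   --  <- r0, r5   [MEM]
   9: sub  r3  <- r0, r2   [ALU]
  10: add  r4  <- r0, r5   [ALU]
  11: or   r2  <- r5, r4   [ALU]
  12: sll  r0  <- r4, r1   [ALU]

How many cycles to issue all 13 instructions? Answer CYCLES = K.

  cy0 -> i0/i1 (or+xor) 2-wide
  cy1 -> i2/i3 (and+ld) 2-wide
  cy2 -> i4 (and) WAW r2
  cy3 -> i5 (ld) no-port MEM/MEM
  cy4 -> i6/i7 (st+add) 2-wide
  cy5 -> i8/i9 (st+sub) 2-wide
  cy6 -> i10 (add) RAW r4
  cy7 -> i11/i12 (or+sll) 2-wide

CYCLES = 8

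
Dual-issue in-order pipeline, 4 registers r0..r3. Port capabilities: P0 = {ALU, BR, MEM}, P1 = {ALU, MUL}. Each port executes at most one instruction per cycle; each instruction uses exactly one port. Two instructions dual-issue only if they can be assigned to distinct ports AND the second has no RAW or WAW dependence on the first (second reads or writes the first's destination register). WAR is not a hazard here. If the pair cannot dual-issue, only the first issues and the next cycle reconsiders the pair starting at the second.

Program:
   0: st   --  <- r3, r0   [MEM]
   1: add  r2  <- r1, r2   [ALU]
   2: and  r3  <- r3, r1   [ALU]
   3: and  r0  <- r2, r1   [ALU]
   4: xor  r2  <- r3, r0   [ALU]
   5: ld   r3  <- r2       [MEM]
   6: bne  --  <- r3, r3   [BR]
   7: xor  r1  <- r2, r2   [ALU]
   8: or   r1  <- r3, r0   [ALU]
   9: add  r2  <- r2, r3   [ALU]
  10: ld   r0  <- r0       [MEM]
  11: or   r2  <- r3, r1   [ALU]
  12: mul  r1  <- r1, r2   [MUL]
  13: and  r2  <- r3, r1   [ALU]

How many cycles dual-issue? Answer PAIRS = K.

[0] i0+i1  st add  -- pair
[1] i2+i3  and and  -- pair
[2] i4  xor  -- RAW r2
[3] i5  ld  -- no-port MEM/BR
[4] i6+i7  bne xor  -- pair
[5] i8+i9  or add  -- pair
[6] i10+i11  ld or  -- pair
[7] i12  mul  -- RAW r1
[8] i13  and  -- tail

PAIRS = 5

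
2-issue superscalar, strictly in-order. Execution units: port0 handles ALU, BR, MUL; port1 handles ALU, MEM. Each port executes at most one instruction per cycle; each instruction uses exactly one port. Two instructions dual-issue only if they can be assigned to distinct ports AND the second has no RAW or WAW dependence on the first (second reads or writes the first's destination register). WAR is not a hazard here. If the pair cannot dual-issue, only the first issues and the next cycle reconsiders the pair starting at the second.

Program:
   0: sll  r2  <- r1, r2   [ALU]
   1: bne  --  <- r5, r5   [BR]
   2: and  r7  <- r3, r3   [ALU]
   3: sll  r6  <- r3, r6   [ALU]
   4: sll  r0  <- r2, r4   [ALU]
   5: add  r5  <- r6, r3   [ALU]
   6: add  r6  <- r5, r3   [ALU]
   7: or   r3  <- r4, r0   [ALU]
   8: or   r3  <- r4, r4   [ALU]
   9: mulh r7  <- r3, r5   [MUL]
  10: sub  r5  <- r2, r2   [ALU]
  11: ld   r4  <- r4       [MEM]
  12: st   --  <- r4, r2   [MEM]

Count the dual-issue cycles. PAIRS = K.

PAIRS = 5

t=0 i0+i1:sll.ALU bne.BR ; dual
t=1 i2+i3:and.ALU sll.ALU ; dual
t=2 i4+i5:sll.ALU add.ALU ; dual
t=3 i6+i7:add.ALU or.ALU ; dual
t=4 i8:or.ALU ; RAW r3
t=5 i9+i10:mulh.MUL sub.ALU ; dual
t=6 i11:ld.MEM ; no-port MEM/MEM
t=7 i12:st.MEM ; tail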